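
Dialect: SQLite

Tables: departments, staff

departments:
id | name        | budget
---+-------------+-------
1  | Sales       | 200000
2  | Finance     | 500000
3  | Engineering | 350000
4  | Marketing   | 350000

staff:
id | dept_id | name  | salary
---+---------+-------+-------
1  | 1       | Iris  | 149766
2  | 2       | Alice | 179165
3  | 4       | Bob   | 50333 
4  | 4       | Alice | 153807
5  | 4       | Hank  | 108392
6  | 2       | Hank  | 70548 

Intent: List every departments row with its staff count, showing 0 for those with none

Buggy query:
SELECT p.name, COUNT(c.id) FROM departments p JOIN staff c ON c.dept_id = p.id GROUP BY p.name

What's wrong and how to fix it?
Bug: INNER JOIN drops departments rows that have no matching staff rows

Fix: Switch to LEFT JOIN to retain unmatched parent rows

Corrected query:
SELECT p.name, COUNT(c.id) FROM departments p LEFT JOIN staff c ON c.dept_id = p.id GROUP BY p.name

Result:
name        | COUNT(c.id)
------------+------------
Engineering | 0          
Finance     | 2          
Marketing   | 3          
Sales       | 1          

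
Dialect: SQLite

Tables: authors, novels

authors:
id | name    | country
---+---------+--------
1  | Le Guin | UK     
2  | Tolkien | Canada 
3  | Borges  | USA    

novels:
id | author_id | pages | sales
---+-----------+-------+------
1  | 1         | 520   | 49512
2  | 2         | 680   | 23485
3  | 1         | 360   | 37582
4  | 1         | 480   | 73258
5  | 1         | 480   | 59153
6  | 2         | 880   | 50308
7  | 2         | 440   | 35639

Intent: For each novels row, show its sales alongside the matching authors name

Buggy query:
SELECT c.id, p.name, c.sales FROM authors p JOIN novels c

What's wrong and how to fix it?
Bug: Missing join condition: each novels row is matched to all authors rows instead of just its own

Fix: Specify the join condition linking the foreign key to the parent id

Corrected query:
SELECT c.id, p.name, c.sales FROM authors p JOIN novels c ON c.author_id = p.id

Result:
id | name    | sales
---+---------+------
1  | Le Guin | 49512
2  | Tolkien | 23485
3  | Le Guin | 37582
4  | Le Guin | 73258
5  | Le Guin | 59153
6  | Tolkien | 50308
7  | Tolkien | 35639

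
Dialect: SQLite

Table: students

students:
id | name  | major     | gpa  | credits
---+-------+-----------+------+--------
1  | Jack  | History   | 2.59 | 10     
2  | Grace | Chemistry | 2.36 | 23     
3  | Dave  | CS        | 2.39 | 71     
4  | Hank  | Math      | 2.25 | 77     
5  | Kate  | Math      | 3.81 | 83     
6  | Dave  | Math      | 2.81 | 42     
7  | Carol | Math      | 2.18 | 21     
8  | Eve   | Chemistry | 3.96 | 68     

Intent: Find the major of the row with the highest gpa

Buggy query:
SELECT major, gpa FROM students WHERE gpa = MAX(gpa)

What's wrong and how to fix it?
Bug: WHERE is evaluated per row; an aggregate over the whole table isn't defined there

Fix: Use a subquery: WHERE gpa = (SELECT MAX(gpa) FROM students)

Corrected query:
SELECT major, gpa FROM students WHERE gpa = (SELECT MAX(gpa) FROM students)

Result:
major     | gpa 
----------+-----
Chemistry | 3.96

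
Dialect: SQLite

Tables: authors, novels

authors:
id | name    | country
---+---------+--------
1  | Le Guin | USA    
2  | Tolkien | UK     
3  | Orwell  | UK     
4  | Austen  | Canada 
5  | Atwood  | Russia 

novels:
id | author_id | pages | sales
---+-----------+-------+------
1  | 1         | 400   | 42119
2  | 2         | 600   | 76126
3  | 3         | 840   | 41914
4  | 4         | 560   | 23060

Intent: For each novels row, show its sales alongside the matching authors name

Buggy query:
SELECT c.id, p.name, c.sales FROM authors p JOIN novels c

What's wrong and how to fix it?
Bug: Missing join condition: each novels row is matched to all authors rows instead of just its own

Fix: Specify the join condition linking the foreign key to the parent id

Corrected query:
SELECT c.id, p.name, c.sales FROM authors p JOIN novels c ON c.author_id = p.id

Result:
id | name    | sales
---+---------+------
1  | Le Guin | 42119
2  | Tolkien | 76126
3  | Orwell  | 41914
4  | Austen  | 23060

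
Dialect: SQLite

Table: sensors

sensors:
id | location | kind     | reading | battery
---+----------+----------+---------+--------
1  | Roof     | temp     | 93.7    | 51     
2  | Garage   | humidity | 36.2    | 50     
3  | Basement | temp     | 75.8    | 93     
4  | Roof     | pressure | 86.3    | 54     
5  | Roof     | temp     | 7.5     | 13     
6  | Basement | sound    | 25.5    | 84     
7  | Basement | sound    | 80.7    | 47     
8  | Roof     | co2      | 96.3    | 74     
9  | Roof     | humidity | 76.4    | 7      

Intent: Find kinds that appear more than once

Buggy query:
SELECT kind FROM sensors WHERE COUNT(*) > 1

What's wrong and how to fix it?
Bug: WHERE can't reference COUNT(*); aggregates are computed after WHERE

Fix: GROUP BY kind, then filter groups with HAVING COUNT(*) > 1

Corrected query:
SELECT kind FROM sensors GROUP BY kind HAVING COUNT(*) > 1

Result:
kind    
--------
humidity
sound   
temp    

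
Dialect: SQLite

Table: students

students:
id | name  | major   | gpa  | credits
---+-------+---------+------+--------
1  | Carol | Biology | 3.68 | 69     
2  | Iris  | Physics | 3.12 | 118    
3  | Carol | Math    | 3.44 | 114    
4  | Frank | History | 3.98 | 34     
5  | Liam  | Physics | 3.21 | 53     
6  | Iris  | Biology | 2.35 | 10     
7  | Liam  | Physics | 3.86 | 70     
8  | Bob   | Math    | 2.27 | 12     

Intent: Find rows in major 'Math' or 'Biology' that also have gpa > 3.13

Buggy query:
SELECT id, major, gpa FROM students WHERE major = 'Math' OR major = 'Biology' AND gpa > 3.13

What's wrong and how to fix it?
Bug: Without parentheses, AND is evaluated before OR, so the gpa filter only applies to the 'Biology' branch

Fix: Group the OR with parentheses (or use IN), then AND the threshold

Corrected query:
SELECT id, major, gpa FROM students WHERE (major = 'Math' OR major = 'Biology') AND gpa > 3.13

Result:
id | major   | gpa 
---+---------+-----
1  | Biology | 3.68
3  | Math    | 3.44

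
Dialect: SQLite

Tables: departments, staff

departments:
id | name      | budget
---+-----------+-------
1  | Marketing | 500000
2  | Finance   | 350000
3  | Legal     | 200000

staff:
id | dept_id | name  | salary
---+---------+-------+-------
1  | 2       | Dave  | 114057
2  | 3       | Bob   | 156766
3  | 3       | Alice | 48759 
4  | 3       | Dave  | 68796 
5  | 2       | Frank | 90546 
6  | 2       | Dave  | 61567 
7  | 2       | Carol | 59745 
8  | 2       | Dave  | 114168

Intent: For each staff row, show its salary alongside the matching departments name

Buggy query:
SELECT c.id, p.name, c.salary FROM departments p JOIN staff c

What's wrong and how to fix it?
Bug: JOIN with no ON clause produces a cartesian product; every staff row pairs with every departments row

Fix: Specify the join condition linking the foreign key to the parent id

Corrected query:
SELECT c.id, p.name, c.salary FROM departments p JOIN staff c ON c.dept_id = p.id

Result:
id | name    | salary
---+---------+-------
1  | Finance | 114057
2  | Legal   | 156766
3  | Legal   | 48759 
4  | Legal   | 68796 
5  | Finance | 90546 
6  | Finance | 61567 
7  | Finance | 59745 
8  | Finance | 114168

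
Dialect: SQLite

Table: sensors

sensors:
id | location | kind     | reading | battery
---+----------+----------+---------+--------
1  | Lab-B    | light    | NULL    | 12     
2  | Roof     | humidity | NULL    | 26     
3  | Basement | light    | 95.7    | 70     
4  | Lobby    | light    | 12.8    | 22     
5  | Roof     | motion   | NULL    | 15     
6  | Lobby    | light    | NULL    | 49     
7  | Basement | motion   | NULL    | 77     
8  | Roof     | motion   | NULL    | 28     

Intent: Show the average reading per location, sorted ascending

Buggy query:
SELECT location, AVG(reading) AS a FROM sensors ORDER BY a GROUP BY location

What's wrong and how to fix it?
Bug: GROUP BY must precede ORDER BY

Fix: Reorder: SELECT … FROM … GROUP BY … ORDER BY …

Corrected query:
SELECT location, AVG(reading) AS a FROM sensors GROUP BY location ORDER BY a

Result:
location | a   
---------+-----
Lab-B    | NULL
Roof     | NULL
Lobby    | 12.8
Basement | 95.7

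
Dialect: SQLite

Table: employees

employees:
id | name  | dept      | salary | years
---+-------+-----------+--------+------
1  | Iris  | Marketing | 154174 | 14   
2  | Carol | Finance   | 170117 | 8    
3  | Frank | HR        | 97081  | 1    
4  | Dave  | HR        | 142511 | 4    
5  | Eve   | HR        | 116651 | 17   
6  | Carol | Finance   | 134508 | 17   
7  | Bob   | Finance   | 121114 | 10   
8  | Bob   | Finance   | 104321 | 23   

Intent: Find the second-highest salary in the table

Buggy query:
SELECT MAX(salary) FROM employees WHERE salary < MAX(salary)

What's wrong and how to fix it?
Bug: MAX(salary) on the right of the comparison is an aggregate-in-WHERE error

Fix: Put the inner MAX in a scalar subquery

Corrected query:
SELECT MAX(salary) FROM employees WHERE salary < (SELECT MAX(salary) FROM employees)

Result:
MAX(salary)
-----------
154174     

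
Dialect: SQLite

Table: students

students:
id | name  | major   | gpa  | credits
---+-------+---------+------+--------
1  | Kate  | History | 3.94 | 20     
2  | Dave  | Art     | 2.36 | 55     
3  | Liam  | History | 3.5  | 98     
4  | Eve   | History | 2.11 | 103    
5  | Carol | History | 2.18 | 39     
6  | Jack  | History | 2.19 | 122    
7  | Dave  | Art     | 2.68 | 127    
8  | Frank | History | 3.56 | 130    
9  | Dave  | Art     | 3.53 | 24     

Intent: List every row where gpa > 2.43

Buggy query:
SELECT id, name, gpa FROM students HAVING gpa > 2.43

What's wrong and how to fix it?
Bug: HAVING filters the output of aggregation, but this query has no GROUP BY and no aggregate functions, so SQLite rejects it (HAVING clause on a non-aggregate query); the condition here is per row

Fix: Replace HAVING with WHERE since the condition applies to individual rows

Corrected query:
SELECT id, name, gpa FROM students WHERE gpa > 2.43

Result:
id | name  | gpa 
---+-------+-----
1  | Kate  | 3.94
3  | Liam  | 3.5 
7  | Dave  | 2.68
8  | Frank | 3.56
9  | Dave  | 3.53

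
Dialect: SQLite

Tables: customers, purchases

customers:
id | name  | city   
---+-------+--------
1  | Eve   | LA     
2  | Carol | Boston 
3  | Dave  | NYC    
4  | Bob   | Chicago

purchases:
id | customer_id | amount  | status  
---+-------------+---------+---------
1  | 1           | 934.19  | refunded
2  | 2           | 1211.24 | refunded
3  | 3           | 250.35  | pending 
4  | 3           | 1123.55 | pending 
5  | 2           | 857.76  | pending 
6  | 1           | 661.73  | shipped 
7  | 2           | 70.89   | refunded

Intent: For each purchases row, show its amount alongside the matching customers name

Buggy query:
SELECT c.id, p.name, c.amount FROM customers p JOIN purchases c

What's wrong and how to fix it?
Bug: JOIN with no ON clause produces a cartesian product; every purchases row pairs with every customers row

Fix: Add ON c.customer_id = p.id to the JOIN

Corrected query:
SELECT c.id, p.name, c.amount FROM customers p JOIN purchases c ON c.customer_id = p.id

Result:
id | name  | amount 
---+-------+--------
1  | Eve   | 934.19 
2  | Carol | 1211.24
3  | Dave  | 250.35 
4  | Dave  | 1123.55
5  | Carol | 857.76 
6  | Eve   | 661.73 
7  | Carol | 70.89  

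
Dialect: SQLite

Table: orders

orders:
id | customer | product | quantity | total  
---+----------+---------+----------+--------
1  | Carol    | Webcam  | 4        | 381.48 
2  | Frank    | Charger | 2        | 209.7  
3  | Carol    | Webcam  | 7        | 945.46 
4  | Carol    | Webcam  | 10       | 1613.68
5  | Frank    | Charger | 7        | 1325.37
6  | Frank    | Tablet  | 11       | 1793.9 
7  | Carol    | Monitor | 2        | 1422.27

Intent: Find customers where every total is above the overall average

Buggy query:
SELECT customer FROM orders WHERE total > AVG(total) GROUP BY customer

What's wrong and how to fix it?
Bug: AVG() is an aggregate; it can't sit directly in WHERE

Fix: Compute the overall average in a scalar subquery and compare each group's MIN against it in HAVING

Corrected query:
SELECT customer FROM orders GROUP BY customer HAVING MIN(total) > (SELECT AVG(total) FROM orders)

Result:
(no rows)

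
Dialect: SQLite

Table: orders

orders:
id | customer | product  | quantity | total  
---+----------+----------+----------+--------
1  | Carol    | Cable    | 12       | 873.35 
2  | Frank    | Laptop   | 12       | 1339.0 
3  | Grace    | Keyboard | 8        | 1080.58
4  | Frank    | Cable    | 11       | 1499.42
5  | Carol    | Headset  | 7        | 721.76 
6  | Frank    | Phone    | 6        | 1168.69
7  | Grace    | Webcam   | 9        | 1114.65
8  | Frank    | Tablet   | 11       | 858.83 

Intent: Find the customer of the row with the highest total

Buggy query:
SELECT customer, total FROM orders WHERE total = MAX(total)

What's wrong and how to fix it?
Bug: MAX(total) is an aggregate and cannot be used directly in WHERE

Fix: Use a subquery: WHERE total = (SELECT MAX(total) FROM orders)

Corrected query:
SELECT customer, total FROM orders WHERE total = (SELECT MAX(total) FROM orders)

Result:
customer | total  
---------+--------
Frank    | 1499.42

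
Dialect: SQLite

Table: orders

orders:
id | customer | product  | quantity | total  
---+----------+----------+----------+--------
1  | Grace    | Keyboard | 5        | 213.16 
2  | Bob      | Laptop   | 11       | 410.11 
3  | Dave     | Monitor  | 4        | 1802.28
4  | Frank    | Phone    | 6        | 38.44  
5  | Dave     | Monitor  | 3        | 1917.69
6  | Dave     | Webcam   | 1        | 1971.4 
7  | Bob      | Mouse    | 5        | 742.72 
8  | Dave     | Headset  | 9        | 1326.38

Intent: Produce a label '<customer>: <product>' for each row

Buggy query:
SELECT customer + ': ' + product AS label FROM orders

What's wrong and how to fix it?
Bug: SQLite uses || for string concatenation; + coerces text to numbers (yielding 0)

Fix: Use the || operator for string concatenation

Corrected query:
SELECT customer || ': ' || product AS label FROM orders

Result:
label          
---------------
Grace: Keyboard
Bob: Laptop    
Dave: Monitor  
Frank: Phone   
Dave: Monitor  
Dave: Webcam   
Bob: Mouse     
Dave: Headset  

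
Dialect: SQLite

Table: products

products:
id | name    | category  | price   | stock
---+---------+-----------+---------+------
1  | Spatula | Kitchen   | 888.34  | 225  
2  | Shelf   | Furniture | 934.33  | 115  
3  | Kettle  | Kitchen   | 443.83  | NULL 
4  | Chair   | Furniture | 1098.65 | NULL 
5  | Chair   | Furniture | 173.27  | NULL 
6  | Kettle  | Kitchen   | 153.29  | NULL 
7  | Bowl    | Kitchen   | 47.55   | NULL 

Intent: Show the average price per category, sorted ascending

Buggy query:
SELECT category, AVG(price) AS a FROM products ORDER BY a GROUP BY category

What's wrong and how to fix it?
Bug: GROUP BY must precede ORDER BY

Fix: Reorder: SELECT … FROM … GROUP BY … ORDER BY …

Corrected query:
SELECT category, AVG(price) AS a FROM products GROUP BY category ORDER BY a

Result:
category  | a         
----------+-----------
Kitchen   | 383.2525  
Furniture | 735.416667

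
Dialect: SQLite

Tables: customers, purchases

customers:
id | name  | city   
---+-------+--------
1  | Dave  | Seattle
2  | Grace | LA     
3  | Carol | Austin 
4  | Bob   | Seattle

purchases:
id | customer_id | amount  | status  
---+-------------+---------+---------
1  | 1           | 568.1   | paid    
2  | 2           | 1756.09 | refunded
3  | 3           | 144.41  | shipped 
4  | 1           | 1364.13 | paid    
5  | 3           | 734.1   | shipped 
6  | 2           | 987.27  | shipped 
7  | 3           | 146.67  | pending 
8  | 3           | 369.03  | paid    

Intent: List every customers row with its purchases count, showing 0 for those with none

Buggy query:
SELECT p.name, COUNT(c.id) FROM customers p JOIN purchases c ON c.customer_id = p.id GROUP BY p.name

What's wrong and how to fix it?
Bug: INNER JOIN drops customers rows that have no matching purchases rows

Fix: Use LEFT JOIN so parents without children still appear (COUNT(c.id) gives 0)

Corrected query:
SELECT p.name, COUNT(c.id) FROM customers p LEFT JOIN purchases c ON c.customer_id = p.id GROUP BY p.name

Result:
name  | COUNT(c.id)
------+------------
Bob   | 0          
Carol | 4          
Dave  | 2          
Grace | 2          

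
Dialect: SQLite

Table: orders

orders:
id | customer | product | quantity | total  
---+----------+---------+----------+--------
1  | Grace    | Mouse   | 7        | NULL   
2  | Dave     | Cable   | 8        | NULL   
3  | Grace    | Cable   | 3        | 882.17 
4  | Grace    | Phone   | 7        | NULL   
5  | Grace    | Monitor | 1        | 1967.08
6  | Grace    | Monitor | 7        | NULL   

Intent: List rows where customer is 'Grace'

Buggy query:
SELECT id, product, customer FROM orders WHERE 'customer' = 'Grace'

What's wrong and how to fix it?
Bug: 'customer' in single quotes is a string literal, not the column; the comparison is literal-vs-literal and never true

Fix: Remove the quotes around the column name (or use double quotes for an identifier)

Corrected query:
SELECT id, product, customer FROM orders WHERE customer = 'Grace'

Result:
id | product | customer
---+---------+---------
1  | Mouse   | Grace   
3  | Cable   | Grace   
4  | Phone   | Grace   
5  | Monitor | Grace   
6  | Monitor | Grace   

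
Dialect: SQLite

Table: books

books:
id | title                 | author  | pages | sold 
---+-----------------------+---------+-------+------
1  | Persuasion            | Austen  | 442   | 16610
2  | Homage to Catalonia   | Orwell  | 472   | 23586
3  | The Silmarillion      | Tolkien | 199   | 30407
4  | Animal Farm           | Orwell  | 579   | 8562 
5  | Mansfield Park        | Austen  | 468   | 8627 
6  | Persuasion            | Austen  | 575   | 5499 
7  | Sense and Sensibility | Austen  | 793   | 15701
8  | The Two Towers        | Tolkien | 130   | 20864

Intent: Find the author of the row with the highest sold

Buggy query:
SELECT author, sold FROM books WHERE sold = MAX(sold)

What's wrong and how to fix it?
Bug: MAX(sold) is an aggregate and cannot be used directly in WHERE

Fix: Wrap MAX in a scalar subquery so WHERE compares against a single value

Corrected query:
SELECT author, sold FROM books WHERE sold = (SELECT MAX(sold) FROM books)

Result:
author  | sold 
--------+------
Tolkien | 30407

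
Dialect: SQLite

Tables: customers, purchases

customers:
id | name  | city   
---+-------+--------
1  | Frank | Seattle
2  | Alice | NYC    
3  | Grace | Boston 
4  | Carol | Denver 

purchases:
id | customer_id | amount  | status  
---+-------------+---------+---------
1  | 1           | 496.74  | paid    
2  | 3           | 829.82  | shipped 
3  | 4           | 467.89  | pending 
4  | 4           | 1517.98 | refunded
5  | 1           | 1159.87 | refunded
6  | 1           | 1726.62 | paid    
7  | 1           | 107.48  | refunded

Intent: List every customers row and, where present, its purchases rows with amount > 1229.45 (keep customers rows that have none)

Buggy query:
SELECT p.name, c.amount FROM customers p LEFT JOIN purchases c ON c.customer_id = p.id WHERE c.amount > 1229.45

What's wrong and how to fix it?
Bug: Filtering c.amount in WHERE discards the NULL rows produced by LEFT JOIN, turning it into an inner join

Fix: Put 'c.amount > 1229.45' in the JOIN's ON clause instead of WHERE

Corrected query:
SELECT p.name, c.amount FROM customers p LEFT JOIN purchases c ON c.customer_id = p.id AND c.amount > 1229.45

Result:
name  | amount 
------+--------
Frank | 1726.62
Alice | NULL   
Grace | NULL   
Carol | 1517.98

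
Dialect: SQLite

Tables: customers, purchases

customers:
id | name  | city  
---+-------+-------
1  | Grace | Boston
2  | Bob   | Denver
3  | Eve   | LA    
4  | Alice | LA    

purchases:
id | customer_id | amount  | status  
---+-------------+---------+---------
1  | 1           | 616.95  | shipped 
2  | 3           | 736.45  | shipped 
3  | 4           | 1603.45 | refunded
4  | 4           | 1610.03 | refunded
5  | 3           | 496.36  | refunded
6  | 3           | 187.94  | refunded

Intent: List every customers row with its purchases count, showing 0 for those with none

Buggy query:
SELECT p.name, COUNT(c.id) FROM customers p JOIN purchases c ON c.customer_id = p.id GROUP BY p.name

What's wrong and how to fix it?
Bug: An inner join excludes parents with zero children

Fix: Use LEFT JOIN so parents without children still appear (COUNT(c.id) gives 0)

Corrected query:
SELECT p.name, COUNT(c.id) FROM customers p LEFT JOIN purchases c ON c.customer_id = p.id GROUP BY p.name

Result:
name  | COUNT(c.id)
------+------------
Alice | 2          
Bob   | 0          
Eve   | 3          
Grace | 1          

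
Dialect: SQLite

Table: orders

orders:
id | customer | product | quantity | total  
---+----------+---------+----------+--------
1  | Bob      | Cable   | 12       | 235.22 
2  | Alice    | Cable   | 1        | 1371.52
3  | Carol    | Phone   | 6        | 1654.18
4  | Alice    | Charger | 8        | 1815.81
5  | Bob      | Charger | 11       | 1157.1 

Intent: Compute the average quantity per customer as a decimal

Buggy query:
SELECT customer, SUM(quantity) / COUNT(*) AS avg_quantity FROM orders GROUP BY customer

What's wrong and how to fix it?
Bug: SUM(quantity) and COUNT(*) are both integers; the division truncates the fractional part

Fix: Cast one side to REAL so the division keeps the fractional part

Corrected query:
SELECT customer, SUM(quantity) * 1.0 / COUNT(*) AS avg_quantity FROM orders GROUP BY customer

Result:
customer | avg_quantity
---------+-------------
Alice    | 4.5         
Bob      | 11.5        
Carol    | 6           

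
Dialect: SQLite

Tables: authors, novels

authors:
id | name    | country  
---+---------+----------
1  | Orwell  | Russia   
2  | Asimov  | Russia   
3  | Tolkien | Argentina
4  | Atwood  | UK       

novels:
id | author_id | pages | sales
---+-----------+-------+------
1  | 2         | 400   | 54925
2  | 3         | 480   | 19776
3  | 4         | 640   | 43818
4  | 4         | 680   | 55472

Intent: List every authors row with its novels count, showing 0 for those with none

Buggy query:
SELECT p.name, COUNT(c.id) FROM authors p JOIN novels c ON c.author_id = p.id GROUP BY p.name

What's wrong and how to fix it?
Bug: An inner join excludes parents with zero children

Fix: Switch to LEFT JOIN to retain unmatched parent rows

Corrected query:
SELECT p.name, COUNT(c.id) FROM authors p LEFT JOIN novels c ON c.author_id = p.id GROUP BY p.name

Result:
name    | COUNT(c.id)
--------+------------
Asimov  | 1          
Atwood  | 2          
Orwell  | 0          
Tolkien | 1          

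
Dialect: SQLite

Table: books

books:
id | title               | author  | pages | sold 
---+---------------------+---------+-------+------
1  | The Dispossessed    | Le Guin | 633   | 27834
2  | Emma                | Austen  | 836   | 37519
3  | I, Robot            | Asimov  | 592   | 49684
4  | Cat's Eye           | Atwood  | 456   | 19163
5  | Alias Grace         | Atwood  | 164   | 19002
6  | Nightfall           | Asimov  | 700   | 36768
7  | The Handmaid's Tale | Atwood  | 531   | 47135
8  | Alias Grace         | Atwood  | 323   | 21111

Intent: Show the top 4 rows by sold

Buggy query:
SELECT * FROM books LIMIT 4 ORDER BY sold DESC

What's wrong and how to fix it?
Bug: ORDER BY cannot follow LIMIT; LIMIT is the final clause

Fix: Sort with ORDER BY, then apply LIMIT

Corrected query:
SELECT * FROM books ORDER BY sold DESC LIMIT 4

Result:
id | title               | author | pages | sold 
---+---------------------+--------+-------+------
3  | I, Robot            | Asimov | 592   | 49684
7  | The Handmaid's Tale | Atwood | 531   | 47135
2  | Emma                | Austen | 836   | 37519
6  | Nightfall           | Asimov | 700   | 36768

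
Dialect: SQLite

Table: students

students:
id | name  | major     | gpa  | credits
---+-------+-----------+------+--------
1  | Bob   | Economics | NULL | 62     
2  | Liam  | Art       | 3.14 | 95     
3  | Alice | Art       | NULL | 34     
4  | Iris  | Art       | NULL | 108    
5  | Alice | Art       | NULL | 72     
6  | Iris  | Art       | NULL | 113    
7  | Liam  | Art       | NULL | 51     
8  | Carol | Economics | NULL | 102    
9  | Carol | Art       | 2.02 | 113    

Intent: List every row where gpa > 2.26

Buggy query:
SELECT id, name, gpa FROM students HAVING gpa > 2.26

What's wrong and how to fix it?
Bug: HAVING filters the output of aggregation, but this query has no GROUP BY and no aggregate functions, so SQLite rejects it (HAVING clause on a non-aggregate query); the condition here is per row

Fix: Use WHERE for row-level filtering

Corrected query:
SELECT id, name, gpa FROM students WHERE gpa > 2.26

Result:
id | name | gpa 
---+------+-----
2  | Liam | 3.14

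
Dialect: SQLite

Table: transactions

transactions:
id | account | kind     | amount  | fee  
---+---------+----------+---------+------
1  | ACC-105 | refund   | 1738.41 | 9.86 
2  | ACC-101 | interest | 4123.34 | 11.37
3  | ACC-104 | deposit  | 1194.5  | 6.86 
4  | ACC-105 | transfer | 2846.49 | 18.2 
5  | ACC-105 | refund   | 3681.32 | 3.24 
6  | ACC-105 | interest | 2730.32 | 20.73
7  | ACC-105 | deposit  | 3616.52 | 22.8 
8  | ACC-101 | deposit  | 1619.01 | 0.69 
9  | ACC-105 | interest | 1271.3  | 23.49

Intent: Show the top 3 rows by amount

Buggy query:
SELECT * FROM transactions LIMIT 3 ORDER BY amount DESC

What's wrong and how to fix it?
Bug: ORDER BY cannot follow LIMIT; LIMIT is the final clause

Fix: Swap the clauses: ORDER BY first, then LIMIT

Corrected query:
SELECT * FROM transactions ORDER BY amount DESC LIMIT 3

Result:
id | account | kind     | amount  | fee  
---+---------+----------+---------+------
2  | ACC-101 | interest | 4123.34 | 11.37
5  | ACC-105 | refund   | 3681.32 | 3.24 
7  | ACC-105 | deposit  | 3616.52 | 22.8 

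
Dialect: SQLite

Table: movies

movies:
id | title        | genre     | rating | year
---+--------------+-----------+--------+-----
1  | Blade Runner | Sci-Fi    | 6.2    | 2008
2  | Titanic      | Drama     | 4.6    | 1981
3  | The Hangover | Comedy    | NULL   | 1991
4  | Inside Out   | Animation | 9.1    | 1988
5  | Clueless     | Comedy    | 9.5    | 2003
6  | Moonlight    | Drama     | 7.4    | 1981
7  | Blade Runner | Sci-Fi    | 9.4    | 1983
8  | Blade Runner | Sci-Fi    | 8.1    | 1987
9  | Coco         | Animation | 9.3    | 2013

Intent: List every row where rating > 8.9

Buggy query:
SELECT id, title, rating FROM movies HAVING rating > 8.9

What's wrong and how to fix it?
Bug: HAVING filters the output of aggregation, but this query has no GROUP BY and no aggregate functions, so SQLite rejects it (HAVING clause on a non-aggregate query); the condition here is per row

Fix: Replace HAVING with WHERE since the condition applies to individual rows

Corrected query:
SELECT id, title, rating FROM movies WHERE rating > 8.9

Result:
id | title        | rating
---+--------------+-------
4  | Inside Out   | 9.1   
5  | Clueless     | 9.5   
7  | Blade Runner | 9.4   
9  | Coco         | 9.3   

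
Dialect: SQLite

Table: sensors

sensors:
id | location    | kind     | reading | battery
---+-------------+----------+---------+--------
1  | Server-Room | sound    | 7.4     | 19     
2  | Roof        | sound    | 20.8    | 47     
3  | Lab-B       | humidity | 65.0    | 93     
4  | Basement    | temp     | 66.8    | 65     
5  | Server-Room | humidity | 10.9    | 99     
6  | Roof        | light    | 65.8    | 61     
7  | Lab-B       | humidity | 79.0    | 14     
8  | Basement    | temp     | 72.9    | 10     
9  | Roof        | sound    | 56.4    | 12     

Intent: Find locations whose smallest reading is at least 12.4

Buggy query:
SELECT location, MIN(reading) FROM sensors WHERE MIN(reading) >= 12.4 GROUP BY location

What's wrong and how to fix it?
Bug: MIN() in WHERE is a misuse of aggregate

Fix: Replace WHERE with HAVING after the GROUP BY

Corrected query:
SELECT location, MIN(reading) FROM sensors GROUP BY location HAVING MIN(reading) >= 12.4

Result:
location | MIN(reading)
---------+-------------
Basement | 66.8        
Lab-B    | 65          
Roof     | 20.8        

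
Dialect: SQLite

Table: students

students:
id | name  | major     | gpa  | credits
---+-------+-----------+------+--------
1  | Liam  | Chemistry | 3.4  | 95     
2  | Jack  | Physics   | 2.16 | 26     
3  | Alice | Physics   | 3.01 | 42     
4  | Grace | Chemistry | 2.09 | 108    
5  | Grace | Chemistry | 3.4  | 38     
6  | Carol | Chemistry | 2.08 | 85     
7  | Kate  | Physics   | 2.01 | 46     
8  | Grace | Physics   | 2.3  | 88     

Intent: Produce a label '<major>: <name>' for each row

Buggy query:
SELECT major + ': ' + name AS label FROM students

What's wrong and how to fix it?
Bug: SQLite uses || for string concatenation; + coerces text to numbers (yielding 0)

Fix: Replace + with || to concatenate text

Corrected query:
SELECT major || ': ' || name AS label FROM students

Result:
label           
----------------
Chemistry: Liam 
Physics: Jack   
Physics: Alice  
Chemistry: Grace
Chemistry: Grace
Chemistry: Carol
Physics: Kate   
Physics: Grace  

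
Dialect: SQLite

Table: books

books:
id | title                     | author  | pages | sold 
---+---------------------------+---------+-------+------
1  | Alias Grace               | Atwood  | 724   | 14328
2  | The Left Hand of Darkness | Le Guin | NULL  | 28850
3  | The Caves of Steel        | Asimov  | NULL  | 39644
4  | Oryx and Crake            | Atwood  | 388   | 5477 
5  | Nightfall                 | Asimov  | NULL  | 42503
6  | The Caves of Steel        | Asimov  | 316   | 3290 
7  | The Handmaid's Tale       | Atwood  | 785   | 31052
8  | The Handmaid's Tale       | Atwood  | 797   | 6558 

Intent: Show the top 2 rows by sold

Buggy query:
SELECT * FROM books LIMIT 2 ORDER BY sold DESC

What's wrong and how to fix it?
Bug: ORDER BY cannot follow LIMIT; LIMIT is the final clause

Fix: Swap the clauses: ORDER BY first, then LIMIT

Corrected query:
SELECT * FROM books ORDER BY sold DESC LIMIT 2

Result:
id | title              | author | pages | sold 
---+--------------------+--------+-------+------
5  | Nightfall          | Asimov | NULL  | 42503
3  | The Caves of Steel | Asimov | NULL  | 39644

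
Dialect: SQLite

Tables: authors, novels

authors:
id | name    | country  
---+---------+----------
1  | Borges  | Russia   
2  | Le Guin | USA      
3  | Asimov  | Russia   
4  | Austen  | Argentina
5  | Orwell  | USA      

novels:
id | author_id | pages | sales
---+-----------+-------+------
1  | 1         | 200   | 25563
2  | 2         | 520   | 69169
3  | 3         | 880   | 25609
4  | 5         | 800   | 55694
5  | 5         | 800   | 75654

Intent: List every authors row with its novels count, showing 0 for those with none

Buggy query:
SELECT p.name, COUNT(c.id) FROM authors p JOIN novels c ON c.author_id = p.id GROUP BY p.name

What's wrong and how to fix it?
Bug: An inner join excludes parents with zero children

Fix: Use LEFT JOIN so parents without children still appear (COUNT(c.id) gives 0)

Corrected query:
SELECT p.name, COUNT(c.id) FROM authors p LEFT JOIN novels c ON c.author_id = p.id GROUP BY p.name

Result:
name    | COUNT(c.id)
--------+------------
Asimov  | 1          
Austen  | 0          
Borges  | 1          
Le Guin | 1          
Orwell  | 2          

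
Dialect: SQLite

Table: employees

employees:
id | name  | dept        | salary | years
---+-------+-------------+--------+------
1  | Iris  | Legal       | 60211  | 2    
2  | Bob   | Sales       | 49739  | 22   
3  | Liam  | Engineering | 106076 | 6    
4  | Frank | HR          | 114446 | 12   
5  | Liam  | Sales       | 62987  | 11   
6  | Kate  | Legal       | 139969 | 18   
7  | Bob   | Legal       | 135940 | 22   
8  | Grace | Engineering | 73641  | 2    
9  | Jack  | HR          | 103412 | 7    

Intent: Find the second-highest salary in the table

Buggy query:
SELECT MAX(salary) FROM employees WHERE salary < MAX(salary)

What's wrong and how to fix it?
Bug: The inner MAX is an aggregate inside WHERE, which is not allowed

Fix: Compute the overall MAX in a subquery, then take MAX of rows below it

Corrected query:
SELECT MAX(salary) FROM employees WHERE salary < (SELECT MAX(salary) FROM employees)

Result:
MAX(salary)
-----------
135940     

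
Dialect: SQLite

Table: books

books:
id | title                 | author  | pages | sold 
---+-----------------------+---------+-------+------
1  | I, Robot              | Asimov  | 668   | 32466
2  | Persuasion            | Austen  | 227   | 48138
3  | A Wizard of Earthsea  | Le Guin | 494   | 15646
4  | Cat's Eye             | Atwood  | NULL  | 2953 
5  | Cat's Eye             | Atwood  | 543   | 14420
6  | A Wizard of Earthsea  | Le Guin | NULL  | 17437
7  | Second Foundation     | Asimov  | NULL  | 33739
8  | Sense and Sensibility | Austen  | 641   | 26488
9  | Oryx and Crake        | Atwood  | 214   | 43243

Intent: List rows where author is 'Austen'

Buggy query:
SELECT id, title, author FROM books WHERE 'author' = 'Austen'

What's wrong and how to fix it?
Bug: 'author' in single quotes is a string literal, not the column; the comparison is literal-vs-literal and never true

Fix: Reference the column as author without single quotes

Corrected query:
SELECT id, title, author FROM books WHERE author = 'Austen'

Result:
id | title                 | author
---+-----------------------+-------
2  | Persuasion            | Austen
8  | Sense and Sensibility | Austen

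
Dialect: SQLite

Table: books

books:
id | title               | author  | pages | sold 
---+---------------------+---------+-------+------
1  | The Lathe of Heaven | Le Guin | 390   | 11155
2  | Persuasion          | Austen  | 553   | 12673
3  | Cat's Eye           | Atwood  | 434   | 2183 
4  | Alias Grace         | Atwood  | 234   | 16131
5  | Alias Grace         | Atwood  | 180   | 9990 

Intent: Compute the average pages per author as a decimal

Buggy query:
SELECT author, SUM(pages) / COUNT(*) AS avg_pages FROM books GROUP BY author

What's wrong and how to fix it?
Bug: SUM(pages) and COUNT(*) are both integers; the division truncates the fractional part

Fix: Cast one side to REAL so the division keeps the fractional part

Corrected query:
SELECT author, SUM(pages) * 1.0 / COUNT(*) AS avg_pages FROM books GROUP BY author

Result:
author  | avg_pages 
--------+-----------
Atwood  | 282.666667
Austen  | 553       
Le Guin | 390       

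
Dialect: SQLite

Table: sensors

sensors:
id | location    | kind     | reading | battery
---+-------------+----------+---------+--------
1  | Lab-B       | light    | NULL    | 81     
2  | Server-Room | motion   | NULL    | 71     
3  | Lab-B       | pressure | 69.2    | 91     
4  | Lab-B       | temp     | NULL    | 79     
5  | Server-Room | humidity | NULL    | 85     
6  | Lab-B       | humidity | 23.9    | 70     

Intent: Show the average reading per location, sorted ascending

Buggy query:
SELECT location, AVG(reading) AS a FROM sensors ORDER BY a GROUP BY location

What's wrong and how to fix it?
Bug: ORDER BY appears before GROUP BY; SQL clause order requires GROUP BY first

Fix: Reorder: SELECT … FROM … GROUP BY … ORDER BY …

Corrected query:
SELECT location, AVG(reading) AS a FROM sensors GROUP BY location ORDER BY a

Result:
location    | a    
------------+------
Server-Room | NULL 
Lab-B       | 46.55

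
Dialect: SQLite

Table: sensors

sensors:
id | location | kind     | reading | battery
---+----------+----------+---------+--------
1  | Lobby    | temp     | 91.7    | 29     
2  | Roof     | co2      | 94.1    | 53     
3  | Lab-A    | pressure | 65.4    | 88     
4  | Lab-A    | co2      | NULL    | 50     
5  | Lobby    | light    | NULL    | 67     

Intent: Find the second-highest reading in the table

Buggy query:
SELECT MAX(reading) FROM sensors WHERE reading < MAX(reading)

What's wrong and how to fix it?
Bug: The inner MAX is an aggregate inside WHERE, which is not allowed

Fix: Put the inner MAX in a scalar subquery

Corrected query:
SELECT MAX(reading) FROM sensors WHERE reading < (SELECT MAX(reading) FROM sensors)

Result:
MAX(reading)
------------
91.7        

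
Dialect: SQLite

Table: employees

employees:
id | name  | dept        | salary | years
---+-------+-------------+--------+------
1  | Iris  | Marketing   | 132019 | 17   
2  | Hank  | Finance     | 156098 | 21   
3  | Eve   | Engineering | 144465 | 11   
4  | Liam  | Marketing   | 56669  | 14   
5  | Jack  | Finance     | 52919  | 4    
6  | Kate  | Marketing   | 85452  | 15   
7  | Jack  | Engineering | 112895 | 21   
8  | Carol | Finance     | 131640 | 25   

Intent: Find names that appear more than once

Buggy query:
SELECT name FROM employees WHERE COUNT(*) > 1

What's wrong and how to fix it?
Bug: WHERE can't reference COUNT(*); aggregates are computed after WHERE

Fix: Group first, then use HAVING for the count condition

Corrected query:
SELECT name FROM employees GROUP BY name HAVING COUNT(*) > 1

Result:
name
----
Jack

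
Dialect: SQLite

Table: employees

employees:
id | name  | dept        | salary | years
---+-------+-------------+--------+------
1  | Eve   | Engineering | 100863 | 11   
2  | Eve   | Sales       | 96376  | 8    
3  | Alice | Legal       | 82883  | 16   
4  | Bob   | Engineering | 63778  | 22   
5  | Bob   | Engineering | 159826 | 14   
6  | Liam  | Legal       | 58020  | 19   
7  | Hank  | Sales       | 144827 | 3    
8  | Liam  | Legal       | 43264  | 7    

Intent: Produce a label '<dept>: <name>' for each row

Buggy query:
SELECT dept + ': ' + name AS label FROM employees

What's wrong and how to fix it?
Bug: '+' is numeric addition; on text columns SQLite converts them to 0 instead of concatenating

Fix: Use the || operator for string concatenation

Corrected query:
SELECT dept || ': ' || name AS label FROM employees

Result:
label           
----------------
Engineering: Eve
Sales: Eve      
Legal: Alice    
Engineering: Bob
Engineering: Bob
Legal: Liam     
Sales: Hank     
Legal: Liam     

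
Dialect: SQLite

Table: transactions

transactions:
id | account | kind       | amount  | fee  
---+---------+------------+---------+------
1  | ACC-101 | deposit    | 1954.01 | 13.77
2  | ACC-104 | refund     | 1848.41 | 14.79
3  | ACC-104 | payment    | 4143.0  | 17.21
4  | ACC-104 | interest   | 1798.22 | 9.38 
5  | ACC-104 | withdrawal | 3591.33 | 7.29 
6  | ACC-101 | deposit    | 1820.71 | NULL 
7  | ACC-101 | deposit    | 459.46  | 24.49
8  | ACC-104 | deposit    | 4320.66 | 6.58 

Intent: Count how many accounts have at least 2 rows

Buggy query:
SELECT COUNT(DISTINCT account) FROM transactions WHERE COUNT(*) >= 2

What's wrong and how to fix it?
Bug: WHERE filters individual rows, not groups, so a group-level COUNT is invalid there

Fix: Group first with HAVING COUNT(*) >= 2, then COUNT the resulting groups

Corrected query:
SELECT COUNT(*) FROM (SELECT account FROM transactions GROUP BY account HAVING COUNT(*) >= 2)

Result:
COUNT(*)
--------
2       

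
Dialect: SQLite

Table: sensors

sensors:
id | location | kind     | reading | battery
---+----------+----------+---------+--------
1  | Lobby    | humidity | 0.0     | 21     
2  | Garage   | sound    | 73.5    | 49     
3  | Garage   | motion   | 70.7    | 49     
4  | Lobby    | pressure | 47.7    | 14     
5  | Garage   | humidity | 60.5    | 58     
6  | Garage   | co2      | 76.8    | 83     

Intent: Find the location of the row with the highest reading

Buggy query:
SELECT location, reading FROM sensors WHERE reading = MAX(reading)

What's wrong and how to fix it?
Bug: WHERE is evaluated per row; an aggregate over the whole table isn't defined there

Fix: Wrap MAX in a scalar subquery so WHERE compares against a single value

Corrected query:
SELECT location, reading FROM sensors WHERE reading = (SELECT MAX(reading) FROM sensors)

Result:
location | reading
---------+--------
Garage   | 76.8   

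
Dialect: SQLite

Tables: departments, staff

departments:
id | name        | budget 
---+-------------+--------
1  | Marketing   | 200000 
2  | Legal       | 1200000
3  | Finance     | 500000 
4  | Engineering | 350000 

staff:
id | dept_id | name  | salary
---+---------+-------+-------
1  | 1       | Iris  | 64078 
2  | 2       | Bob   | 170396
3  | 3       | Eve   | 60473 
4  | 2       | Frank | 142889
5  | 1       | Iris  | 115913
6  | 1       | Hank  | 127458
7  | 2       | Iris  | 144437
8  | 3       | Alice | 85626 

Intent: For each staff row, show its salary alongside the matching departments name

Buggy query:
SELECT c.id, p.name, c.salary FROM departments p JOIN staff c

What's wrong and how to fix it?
Bug: Missing join condition: each staff row is matched to all departments rows instead of just its own

Fix: Add ON c.dept_id = p.id to the JOIN

Corrected query:
SELECT c.id, p.name, c.salary FROM departments p JOIN staff c ON c.dept_id = p.id

Result:
id | name      | salary
---+-----------+-------
1  | Marketing | 64078 
2  | Legal     | 170396
3  | Finance   | 60473 
4  | Legal     | 142889
5  | Marketing | 115913
6  | Marketing | 127458
7  | Legal     | 144437
8  | Finance   | 85626 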